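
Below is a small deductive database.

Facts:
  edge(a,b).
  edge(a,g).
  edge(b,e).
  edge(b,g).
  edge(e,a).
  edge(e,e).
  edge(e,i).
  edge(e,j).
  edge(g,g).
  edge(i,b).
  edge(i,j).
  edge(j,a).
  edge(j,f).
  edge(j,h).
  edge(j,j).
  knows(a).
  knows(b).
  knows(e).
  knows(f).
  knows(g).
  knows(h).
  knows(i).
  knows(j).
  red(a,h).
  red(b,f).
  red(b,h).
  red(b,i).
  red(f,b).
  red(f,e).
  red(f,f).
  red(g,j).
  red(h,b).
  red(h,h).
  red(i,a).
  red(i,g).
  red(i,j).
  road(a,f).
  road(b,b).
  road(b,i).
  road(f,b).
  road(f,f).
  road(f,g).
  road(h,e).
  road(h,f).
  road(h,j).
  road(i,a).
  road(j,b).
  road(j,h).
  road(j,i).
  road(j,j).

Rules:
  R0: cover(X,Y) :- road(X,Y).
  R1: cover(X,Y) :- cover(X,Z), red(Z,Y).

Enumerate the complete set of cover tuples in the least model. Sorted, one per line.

cover(a,a)
cover(a,b)
cover(a,e)
cover(a,f)
cover(a,g)
cover(a,h)
cover(a,i)
cover(a,j)
cover(b,a)
cover(b,b)
cover(b,e)
cover(b,f)
cover(b,g)
cover(b,h)
cover(b,i)
cover(b,j)
cover(f,a)
cover(f,b)
cover(f,e)
cover(f,f)
cover(f,g)
cover(f,h)
cover(f,i)
cover(f,j)
cover(h,a)
cover(h,b)
cover(h,e)
cover(h,f)
cover(h,g)
cover(h,h)
cover(h,i)
cover(h,j)
cover(i,a)
cover(i,b)
cover(i,e)
cover(i,f)
cover(i,g)
cover(i,h)
cover(i,i)
cover(i,j)
cover(j,a)
cover(j,b)
cover(j,e)
cover(j,f)
cover(j,g)
cover(j,h)
cover(j,i)
cover(j,j)

round 1: derive cover(a,f) via R0 from road(a,f)
round 1: derive cover(b,b) via R0 from road(b,b)
round 1: derive cover(b,i) via R0 from road(b,i)
round 1: derive cover(f,b) via R0 from road(f,b)
round 1: derive cover(f,f) via R0 from road(f,f)
round 1: derive cover(f,g) via R0 from road(f,g)
round 1: derive cover(h,e) via R0 from road(h,e)
round 1: derive cover(h,f) via R0 from road(h,f)
round 1: derive cover(h,j) via R0 from road(h,j)
round 1: derive cover(i,a) via R0 from road(i,a)
round 1: derive cover(j,b) via R0 from road(j,b)
round 1: derive cover(j,h) via R0 from road(j,h)
round 1: derive cover(j,i) via R0 from road(j,i)
round 1: derive cover(j,j) via R0 from road(j,j)
round 2: derive cover(a,b) via R1 from cover(a,f), red(f,b)
round 2: derive cover(a,e) via R1 from cover(a,f), red(f,e)
round 2: derive cover(b,a) via R1 from cover(b,i), red(i,a)
round 2: derive cover(b,f) via R1 from cover(b,b), red(b,f)
round 2: derive cover(b,g) via R1 from cover(b,i), red(i,g)
round 2: derive cover(b,h) via R1 from cover(b,b), red(b,h)
round 2: derive cover(b,j) via R1 from cover(b,i), red(i,j)
round 2: derive cover(f,e) via R1 from cover(f,f), red(f,e)
round 2: derive cover(f,h) via R1 from cover(f,b), red(b,h)
round 2: derive cover(f,i) via R1 from cover(f,b), red(b,i)
round 2: derive cover(f,j) via R1 from cover(f,g), red(g,j)
round 2: derive cover(h,b) via R1 from cover(h,f), red(f,b)
round 2: derive cover(i,h) via R1 from cover(i,a), red(a,h)
round 2: derive cover(j,a) via R1 from cover(j,i), red(i,a)
round 2: derive cover(j,f) via R1 from cover(j,b), red(b,f)
round 2: derive cover(j,g) via R1 from cover(j,i), red(i,g)
round 3: derive cover(a,h) via R1 from cover(a,b), red(b,h)
round 3: derive cover(a,i) via R1 from cover(a,b), red(b,i)
round 3: derive cover(b,e) via R1 from cover(b,f), red(f,e)
round 3: derive cover(f,a) via R1 from cover(f,i), red(i,a)
round 3: derive cover(h,h) via R1 from cover(h,b), red(b,h)
round 3: derive cover(h,i) via R1 from cover(h,b), red(b,i)
round 3: derive cover(i,b) via R1 from cover(i,h), red(h,b)
round 3: derive cover(j,e) via R1 from cover(j,f), red(f,e)
round 4: derive cover(a,a) via R1 from cover(a,i), red(i,a)
round 4: derive cover(a,g) via R1 from cover(a,i), red(i,g)
round 4: derive cover(a,j) via R1 from cover(a,i), red(i,j)
round 4: derive cover(h,a) via R1 from cover(h,i), red(i,a)
round 4: derive cover(h,g) via R1 from cover(h,i), red(i,g)
round 4: derive cover(i,f) via R1 from cover(i,b), red(b,f)
round 4: derive cover(i,i) via R1 from cover(i,b), red(b,i)
round 5: derive cover(i,e) via R1 from cover(i,f), red(f,e)
round 5: derive cover(i,g) via R1 from cover(i,i), red(i,g)
round 5: derive cover(i,j) via R1 from cover(i,i), red(i,j)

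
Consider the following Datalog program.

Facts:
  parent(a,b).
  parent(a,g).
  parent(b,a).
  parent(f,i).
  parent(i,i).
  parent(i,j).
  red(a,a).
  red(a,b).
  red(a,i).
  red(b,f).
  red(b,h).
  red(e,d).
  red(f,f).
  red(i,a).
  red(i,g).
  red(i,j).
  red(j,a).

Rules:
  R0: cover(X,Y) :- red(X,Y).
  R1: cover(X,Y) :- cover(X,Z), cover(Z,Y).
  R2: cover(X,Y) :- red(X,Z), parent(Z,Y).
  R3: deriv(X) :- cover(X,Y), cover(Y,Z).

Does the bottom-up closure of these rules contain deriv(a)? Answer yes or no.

round 1: derive cover(a,a) via R0 from red(a,a)
round 1: derive cover(a,b) via R0 from red(a,b)
round 1: derive cover(a,i) via R0 from red(a,i)
round 1: derive cover(b,f) via R0 from red(b,f)
round 1: derive cover(b,h) via R0 from red(b,h)
round 1: derive cover(e,d) via R0 from red(e,d)
round 1: derive cover(f,f) via R0 from red(f,f)
round 1: derive cover(i,a) via R0 from red(i,a)
round 1: derive cover(i,g) via R0 from red(i,g)
round 1: derive cover(i,j) via R0 from red(i,j)
round 1: derive cover(j,a) via R0 from red(j,a)
round 1: derive cover(a,g) via R2 from red(a,a), parent(a,g)
round 1: derive cover(a,j) via R2 from red(a,i), parent(i,j)
round 1: derive cover(b,i) via R2 from red(b,f), parent(f,i)
round 1: derive cover(f,i) via R2 from red(f,f), parent(f,i)
round 1: derive cover(i,b) via R2 from red(i,a), parent(a,b)
round 1: derive cover(j,b) via R2 from red(j,a), parent(a,b)
round 1: derive cover(j,g) via R2 from red(j,a), parent(a,g)
round 2: derive cover(a,f) via R1 from cover(a,b), cover(b,f)
round 2: derive cover(a,h) via R1 from cover(a,b), cover(b,h)
round 2: derive cover(b,a) via R1 from cover(b,i), cover(i,a)
round 2: derive cover(b,b) via R1 from cover(b,i), cover(i,b)
round 2: derive cover(b,g) via R1 from cover(b,i), cover(i,g)
round 2: derive cover(b,j) via R1 from cover(b,i), cover(i,j)
round 2: derive cover(f,a) via R1 from cover(f,i), cover(i,a)
round 2: derive cover(f,b) via R1 from cover(f,i), cover(i,b)
round 2: derive cover(f,g) via R1 from cover(f,i), cover(i,g)
round 2: derive cover(f,j) via R1 from cover(f,i), cover(i,j)
round 2: derive cover(i,f) via R1 from cover(i,b), cover(b,f)
round 2: derive cover(i,h) via R1 from cover(i,b), cover(b,h)
round 2: derive cover(i,i) via R1 from cover(i,a), cover(a,i)
round 2: derive cover(j,f) via R1 from cover(j,b), cover(b,f)
round 2: derive cover(j,h) via R1 from cover(j,b), cover(b,h)
round 2: derive cover(j,i) via R1 from cover(j,a), cover(a,i)
round 2: derive cover(j,j) via R1 from cover(j,a), cover(a,j)
round 2: derive deriv(a) via R3 from cover(a,a), cover(a,a)
round 2: derive deriv(b) via R3 from cover(b,f), cover(f,f)
round 2: derive deriv(f) via R3 from cover(f,f), cover(f,f)
round 2: derive deriv(i) via R3 from cover(i,a), cover(a,a)
round 2: derive deriv(j) via R3 from cover(j,a), cover(a,a)
round 3: derive cover(f,h) via R1 from cover(f,a), cover(a,h)

yes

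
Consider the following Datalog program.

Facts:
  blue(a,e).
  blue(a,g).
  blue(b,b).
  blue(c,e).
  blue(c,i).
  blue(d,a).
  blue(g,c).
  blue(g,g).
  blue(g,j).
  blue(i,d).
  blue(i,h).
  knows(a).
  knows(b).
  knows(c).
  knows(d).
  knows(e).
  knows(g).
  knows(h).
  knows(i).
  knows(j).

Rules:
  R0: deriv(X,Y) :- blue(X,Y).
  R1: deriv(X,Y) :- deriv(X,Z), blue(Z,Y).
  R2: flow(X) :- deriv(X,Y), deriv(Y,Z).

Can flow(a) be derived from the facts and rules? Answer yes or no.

round 1: derive deriv(a,e) via R0 from blue(a,e)
round 1: derive deriv(a,g) via R0 from blue(a,g)
round 1: derive deriv(b,b) via R0 from blue(b,b)
round 1: derive deriv(c,e) via R0 from blue(c,e)
round 1: derive deriv(c,i) via R0 from blue(c,i)
round 1: derive deriv(d,a) via R0 from blue(d,a)
round 1: derive deriv(g,c) via R0 from blue(g,c)
round 1: derive deriv(g,g) via R0 from blue(g,g)
round 1: derive deriv(g,j) via R0 from blue(g,j)
round 1: derive deriv(i,d) via R0 from blue(i,d)
round 1: derive deriv(i,h) via R0 from blue(i,h)
round 2: derive deriv(a,c) via R1 from deriv(a,g), blue(g,c)
round 2: derive deriv(a,j) via R1 from deriv(a,g), blue(g,j)
round 2: derive deriv(c,d) via R1 from deriv(c,i), blue(i,d)
round 2: derive deriv(c,h) via R1 from deriv(c,i), blue(i,h)
round 2: derive deriv(d,e) via R1 from deriv(d,a), blue(a,e)
round 2: derive deriv(d,g) via R1 from deriv(d,a), blue(a,g)
round 2: derive deriv(g,e) via R1 from deriv(g,c), blue(c,e)
round 2: derive deriv(g,i) via R1 from deriv(g,c), blue(c,i)
round 2: derive deriv(i,a) via R1 from deriv(i,d), blue(d,a)
round 2: derive flow(a) via R2 from deriv(a,g), deriv(g,c)
round 2: derive flow(b) via R2 from deriv(b,b), deriv(b,b)
round 2: derive flow(c) via R2 from deriv(c,i), deriv(i,d)
round 2: derive flow(d) via R2 from deriv(d,a), deriv(a,e)
round 2: derive flow(g) via R2 from deriv(g,c), deriv(c,e)
round 2: derive flow(i) via R2 from deriv(i,d), deriv(d,a)
round 3: derive deriv(a,i) via R1 from deriv(a,c), blue(c,i)
round 3: derive deriv(c,a) via R1 from deriv(c,d), blue(d,a)
round 3: derive deriv(d,c) via R1 from deriv(d,g), blue(g,c)
round 3: derive deriv(d,j) via R1 from deriv(d,g), blue(g,j)
round 3: derive deriv(g,d) via R1 from deriv(g,i), blue(i,d)
round 3: derive deriv(g,h) via R1 from deriv(g,i), blue(i,h)
round 3: derive deriv(i,e) via R1 from deriv(i,a), blue(a,e)
round 3: derive deriv(i,g) via R1 from deriv(i,a), blue(a,g)
round 4: derive deriv(a,d) via R1 from deriv(a,i), blue(i,d)
round 4: derive deriv(a,h) via R1 from deriv(a,i), blue(i,h)
round 4: derive deriv(c,g) via R1 from deriv(c,a), blue(a,g)
round 4: derive deriv(d,i) via R1 from deriv(d,c), blue(c,i)
round 4: derive deriv(g,a) via R1 from deriv(g,d), blue(d,a)
round 4: derive deriv(i,c) via R1 from deriv(i,g), blue(g,c)
round 4: derive deriv(i,j) via R1 from deriv(i,g), blue(g,j)
round 5: derive deriv(a,a) via R1 from deriv(a,d), blue(d,a)
round 5: derive deriv(c,c) via R1 from deriv(c,g), blue(g,c)
round 5: derive deriv(c,j) via R1 from deriv(c,g), blue(g,j)
round 5: derive deriv(d,d) via R1 from deriv(d,i), blue(i,d)
round 5: derive deriv(d,h) via R1 from deriv(d,i), blue(i,h)
round 5: derive deriv(i,i) via R1 from deriv(i,c), blue(c,i)

yes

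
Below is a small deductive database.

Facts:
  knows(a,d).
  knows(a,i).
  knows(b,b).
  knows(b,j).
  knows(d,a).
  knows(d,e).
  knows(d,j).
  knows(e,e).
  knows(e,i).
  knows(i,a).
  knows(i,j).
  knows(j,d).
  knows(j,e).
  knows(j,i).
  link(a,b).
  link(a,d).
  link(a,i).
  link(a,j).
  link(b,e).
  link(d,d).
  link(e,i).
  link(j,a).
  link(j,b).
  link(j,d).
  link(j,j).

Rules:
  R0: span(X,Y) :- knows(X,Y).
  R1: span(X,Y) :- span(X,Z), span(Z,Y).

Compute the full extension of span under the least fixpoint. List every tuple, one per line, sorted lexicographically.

round 1: derive span(a,d) via R0 from knows(a,d)
round 1: derive span(a,i) via R0 from knows(a,i)
round 1: derive span(b,b) via R0 from knows(b,b)
round 1: derive span(b,j) via R0 from knows(b,j)
round 1: derive span(d,a) via R0 from knows(d,a)
round 1: derive span(d,e) via R0 from knows(d,e)
round 1: derive span(d,j) via R0 from knows(d,j)
round 1: derive span(e,e) via R0 from knows(e,e)
round 1: derive span(e,i) via R0 from knows(e,i)
round 1: derive span(i,a) via R0 from knows(i,a)
round 1: derive span(i,j) via R0 from knows(i,j)
round 1: derive span(j,d) via R0 from knows(j,d)
round 1: derive span(j,e) via R0 from knows(j,e)
round 1: derive span(j,i) via R0 from knows(j,i)
round 2: derive span(a,a) via R1 from span(a,d), span(d,a)
round 2: derive span(a,e) via R1 from span(a,d), span(d,e)
round 2: derive span(a,j) via R1 from span(a,d), span(d,j)
round 2: derive span(b,d) via R1 from span(b,j), span(j,d)
round 2: derive span(b,e) via R1 from span(b,j), span(j,e)
round 2: derive span(b,i) via R1 from span(b,j), span(j,i)
round 2: derive span(d,d) via R1 from span(d,a), span(a,d)
round 2: derive span(d,i) via R1 from span(d,a), span(a,i)
round 2: derive span(e,a) via R1 from span(e,i), span(i,a)
round 2: derive span(e,j) via R1 from span(e,i), span(i,j)
round 2: derive span(i,d) via R1 from span(i,a), span(a,d)
round 2: derive span(i,e) via R1 from span(i,j), span(j,e)
round 2: derive span(i,i) via R1 from span(i,a), span(a,i)
round 2: derive span(j,a) via R1 from span(j,d), span(d,a)
round 2: derive span(j,j) via R1 from span(j,d), span(d,j)
round 3: derive span(b,a) via R1 from span(b,d), span(d,a)
round 3: derive span(e,d) via R1 from span(e,a), span(a,d)

span(a,a)
span(a,d)
span(a,e)
span(a,i)
span(a,j)
span(b,a)
span(b,b)
span(b,d)
span(b,e)
span(b,i)
span(b,j)
span(d,a)
span(d,d)
span(d,e)
span(d,i)
span(d,j)
span(e,a)
span(e,d)
span(e,e)
span(e,i)
span(e,j)
span(i,a)
span(i,d)
span(i,e)
span(i,i)
span(i,j)
span(j,a)
span(j,d)
span(j,e)
span(j,i)
span(j,j)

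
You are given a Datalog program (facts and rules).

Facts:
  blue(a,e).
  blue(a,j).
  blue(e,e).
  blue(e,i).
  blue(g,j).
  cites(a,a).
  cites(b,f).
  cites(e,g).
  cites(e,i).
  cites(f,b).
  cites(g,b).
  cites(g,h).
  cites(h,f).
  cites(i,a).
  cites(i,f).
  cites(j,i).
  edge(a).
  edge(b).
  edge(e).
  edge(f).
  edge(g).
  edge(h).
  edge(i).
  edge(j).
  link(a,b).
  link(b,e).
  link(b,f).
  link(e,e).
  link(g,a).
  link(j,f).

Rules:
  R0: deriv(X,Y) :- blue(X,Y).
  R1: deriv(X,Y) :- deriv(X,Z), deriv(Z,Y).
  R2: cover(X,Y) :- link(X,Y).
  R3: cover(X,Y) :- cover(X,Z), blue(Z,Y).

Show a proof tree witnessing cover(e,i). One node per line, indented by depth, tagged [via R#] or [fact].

cover(e,i)  [via R3]
  cover(e,e)  [via R2]
    link(e,e)  [fact]
  blue(e,i)  [fact]

round 1: derive cover(a,b) via R2 from link(a,b)
round 1: derive cover(b,e) via R2 from link(b,e)
round 1: derive cover(b,f) via R2 from link(b,f)
round 1: derive cover(e,e) via R2 from link(e,e)
round 1: derive cover(g,a) via R2 from link(g,a)
round 1: derive cover(j,f) via R2 from link(j,f)
round 2: derive cover(b,i) via R3 from cover(b,e), blue(e,i)
round 2: derive cover(e,i) via R3 from cover(e,e), blue(e,i)
round 2: derive cover(g,e) via R3 from cover(g,a), blue(a,e)
round 2: derive cover(g,j) via R3 from cover(g,a), blue(a,j)
round 3: derive cover(g,i) via R3 from cover(g,e), blue(e,i)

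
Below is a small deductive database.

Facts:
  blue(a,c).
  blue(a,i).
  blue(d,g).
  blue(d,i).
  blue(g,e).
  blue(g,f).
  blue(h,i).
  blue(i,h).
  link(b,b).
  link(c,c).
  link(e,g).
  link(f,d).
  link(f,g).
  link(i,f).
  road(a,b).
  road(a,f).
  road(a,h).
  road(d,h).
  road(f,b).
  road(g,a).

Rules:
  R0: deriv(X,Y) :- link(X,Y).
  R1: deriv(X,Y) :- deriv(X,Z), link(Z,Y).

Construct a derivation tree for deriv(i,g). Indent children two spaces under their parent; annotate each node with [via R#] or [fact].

deriv(i,g)  [via R1]
  deriv(i,f)  [via R0]
    link(i,f)  [fact]
  link(f,g)  [fact]

round 1: derive deriv(b,b) via R0 from link(b,b)
round 1: derive deriv(c,c) via R0 from link(c,c)
round 1: derive deriv(e,g) via R0 from link(e,g)
round 1: derive deriv(f,d) via R0 from link(f,d)
round 1: derive deriv(f,g) via R0 from link(f,g)
round 1: derive deriv(i,f) via R0 from link(i,f)
round 2: derive deriv(i,d) via R1 from deriv(i,f), link(f,d)
round 2: derive deriv(i,g) via R1 from deriv(i,f), link(f,g)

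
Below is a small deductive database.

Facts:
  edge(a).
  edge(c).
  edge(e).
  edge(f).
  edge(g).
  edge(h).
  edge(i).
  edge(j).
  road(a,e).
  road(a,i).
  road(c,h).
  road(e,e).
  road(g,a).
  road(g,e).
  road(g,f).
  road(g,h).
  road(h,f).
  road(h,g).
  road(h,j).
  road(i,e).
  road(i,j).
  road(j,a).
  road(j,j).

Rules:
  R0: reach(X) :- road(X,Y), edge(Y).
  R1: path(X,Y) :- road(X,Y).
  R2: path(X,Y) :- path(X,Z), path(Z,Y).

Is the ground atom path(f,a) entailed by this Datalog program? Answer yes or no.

round 1: derive path(a,e) via R1 from road(a,e)
round 1: derive path(a,i) via R1 from road(a,i)
round 1: derive path(c,h) via R1 from road(c,h)
round 1: derive path(e,e) via R1 from road(e,e)
round 1: derive path(g,a) via R1 from road(g,a)
round 1: derive path(g,e) via R1 from road(g,e)
round 1: derive path(g,f) via R1 from road(g,f)
round 1: derive path(g,h) via R1 from road(g,h)
round 1: derive path(h,f) via R1 from road(h,f)
round 1: derive path(h,g) via R1 from road(h,g)
round 1: derive path(h,j) via R1 from road(h,j)
round 1: derive path(i,e) via R1 from road(i,e)
round 1: derive path(i,j) via R1 from road(i,j)
round 1: derive path(j,a) via R1 from road(j,a)
round 1: derive path(j,j) via R1 from road(j,j)
round 2: derive path(a,j) via R2 from path(a,i), path(i,j)
round 2: derive path(c,f) via R2 from path(c,h), path(h,f)
round 2: derive path(c,g) via R2 from path(c,h), path(h,g)
round 2: derive path(c,j) via R2 from path(c,h), path(h,j)
round 2: derive path(g,g) via R2 from path(g,h), path(h,g)
round 2: derive path(g,i) via R2 from path(g,a), path(a,i)
round 2: derive path(g,j) via R2 from path(g,h), path(h,j)
round 2: derive path(h,a) via R2 from path(h,g), path(g,a)
round 2: derive path(h,e) via R2 from path(h,g), path(g,e)
round 2: derive path(h,h) via R2 from path(h,g), path(g,h)
round 2: derive path(i,a) via R2 from path(i,j), path(j,a)
round 2: derive path(j,e) via R2 from path(j,a), path(a,e)
round 2: derive path(j,i) via R2 from path(j,a), path(a,i)
round 3: derive path(a,a) via R2 from path(a,i), path(i,a)
round 3: derive path(c,a) via R2 from path(c,g), path(g,a)
round 3: derive path(c,e) via R2 from path(c,g), path(g,e)
round 3: derive path(c,i) via R2 from path(c,g), path(g,i)
round 3: derive path(h,i) via R2 from path(h,a), path(a,i)
round 3: derive path(i,i) via R2 from path(i,a), path(a,i)

no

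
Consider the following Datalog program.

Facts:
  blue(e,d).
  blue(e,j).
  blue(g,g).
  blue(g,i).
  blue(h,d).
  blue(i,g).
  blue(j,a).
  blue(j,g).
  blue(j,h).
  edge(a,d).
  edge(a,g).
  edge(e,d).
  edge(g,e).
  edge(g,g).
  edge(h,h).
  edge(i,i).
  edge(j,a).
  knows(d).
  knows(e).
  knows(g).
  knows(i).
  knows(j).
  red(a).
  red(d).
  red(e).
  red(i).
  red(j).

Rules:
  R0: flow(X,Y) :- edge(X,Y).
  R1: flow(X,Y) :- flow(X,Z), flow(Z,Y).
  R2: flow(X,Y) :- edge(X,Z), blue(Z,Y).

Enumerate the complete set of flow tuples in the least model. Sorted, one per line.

flow(a,a)
flow(a,d)
flow(a,e)
flow(a,g)
flow(a,i)
flow(a,j)
flow(e,d)
flow(g,a)
flow(g,d)
flow(g,e)
flow(g,g)
flow(g,i)
flow(g,j)
flow(h,d)
flow(h,h)
flow(i,a)
flow(i,d)
flow(i,e)
flow(i,g)
flow(i,i)
flow(i,j)
flow(j,a)
flow(j,d)
flow(j,e)
flow(j,g)
flow(j,i)
flow(j,j)

round 1: derive flow(a,d) via R0 from edge(a,d)
round 1: derive flow(a,g) via R0 from edge(a,g)
round 1: derive flow(e,d) via R0 from edge(e,d)
round 1: derive flow(g,e) via R0 from edge(g,e)
round 1: derive flow(g,g) via R0 from edge(g,g)
round 1: derive flow(h,h) via R0 from edge(h,h)
round 1: derive flow(i,i) via R0 from edge(i,i)
round 1: derive flow(j,a) via R0 from edge(j,a)
round 1: derive flow(a,i) via R2 from edge(a,g), blue(g,i)
round 1: derive flow(g,d) via R2 from edge(g,e), blue(e,d)
round 1: derive flow(g,i) via R2 from edge(g,g), blue(g,i)
round 1: derive flow(g,j) via R2 from edge(g,e), blue(e,j)
round 1: derive flow(h,d) via R2 from edge(h,h), blue(h,d)
round 1: derive flow(i,g) via R2 from edge(i,i), blue(i,g)
round 2: derive flow(a,e) via R1 from flow(a,g), flow(g,e)
round 2: derive flow(a,j) via R1 from flow(a,g), flow(g,j)
round 2: derive flow(g,a) via R1 from flow(g,j), flow(j,a)
round 2: derive flow(i,d) via R1 from flow(i,g), flow(g,d)
round 2: derive flow(i,e) via R1 from flow(i,g), flow(g,e)
round 2: derive flow(i,j) via R1 from flow(i,g), flow(g,j)
round 2: derive flow(j,d) via R1 from flow(j,a), flow(a,d)
round 2: derive flow(j,g) via R1 from flow(j,a), flow(a,g)
round 2: derive flow(j,i) via R1 from flow(j,a), flow(a,i)
round 3: derive flow(a,a) via R1 from flow(a,g), flow(g,a)
round 3: derive flow(i,a) via R1 from flow(i,g), flow(g,a)
round 3: derive flow(j,e) via R1 from flow(j,a), flow(a,e)
round 3: derive flow(j,j) via R1 from flow(j,a), flow(a,j)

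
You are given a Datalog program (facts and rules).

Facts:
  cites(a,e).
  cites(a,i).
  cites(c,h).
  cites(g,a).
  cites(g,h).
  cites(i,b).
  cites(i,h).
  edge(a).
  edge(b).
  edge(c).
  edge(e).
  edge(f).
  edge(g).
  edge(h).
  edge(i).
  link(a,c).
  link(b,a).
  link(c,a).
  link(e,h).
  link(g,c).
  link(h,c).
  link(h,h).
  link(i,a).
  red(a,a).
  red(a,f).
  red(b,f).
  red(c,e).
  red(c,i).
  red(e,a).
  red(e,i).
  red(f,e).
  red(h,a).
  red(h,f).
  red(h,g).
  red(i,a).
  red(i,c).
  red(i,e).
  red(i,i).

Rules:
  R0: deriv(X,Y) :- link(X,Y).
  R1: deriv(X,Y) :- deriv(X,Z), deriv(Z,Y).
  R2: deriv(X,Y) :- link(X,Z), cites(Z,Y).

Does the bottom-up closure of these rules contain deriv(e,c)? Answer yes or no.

round 1: derive deriv(a,c) via R0 from link(a,c)
round 1: derive deriv(b,a) via R0 from link(b,a)
round 1: derive deriv(c,a) via R0 from link(c,a)
round 1: derive deriv(e,h) via R0 from link(e,h)
round 1: derive deriv(g,c) via R0 from link(g,c)
round 1: derive deriv(h,c) via R0 from link(h,c)
round 1: derive deriv(h,h) via R0 from link(h,h)
round 1: derive deriv(i,a) via R0 from link(i,a)
round 1: derive deriv(a,h) via R2 from link(a,c), cites(c,h)
round 1: derive deriv(b,e) via R2 from link(b,a), cites(a,e)
round 1: derive deriv(b,i) via R2 from link(b,a), cites(a,i)
round 1: derive deriv(c,e) via R2 from link(c,a), cites(a,e)
round 1: derive deriv(c,i) via R2 from link(c,a), cites(a,i)
round 1: derive deriv(g,h) via R2 from link(g,c), cites(c,h)
round 1: derive deriv(i,e) via R2 from link(i,a), cites(a,e)
round 1: derive deriv(i,i) via R2 from link(i,a), cites(a,i)
round 2: derive deriv(a,a) via R1 from deriv(a,c), deriv(c,a)
round 2: derive deriv(a,e) via R1 from deriv(a,c), deriv(c,e)
round 2: derive deriv(a,i) via R1 from deriv(a,c), deriv(c,i)
round 2: derive deriv(b,c) via R1 from deriv(b,a), deriv(a,c)
round 2: derive deriv(b,h) via R1 from deriv(b,a), deriv(a,h)
round 2: derive deriv(c,c) via R1 from deriv(c,a), deriv(a,c)
round 2: derive deriv(c,h) via R1 from deriv(c,a), deriv(a,h)
round 2: derive deriv(e,c) via R1 from deriv(e,h), deriv(h,c)
round 2: derive deriv(g,a) via R1 from deriv(g,c), deriv(c,a)
round 2: derive deriv(g,e) via R1 from deriv(g,c), deriv(c,e)
round 2: derive deriv(g,i) via R1 from deriv(g,c), deriv(c,i)
round 2: derive deriv(h,a) via R1 from deriv(h,c), deriv(c,a)
round 2: derive deriv(h,e) via R1 from deriv(h,c), deriv(c,e)
round 2: derive deriv(h,i) via R1 from deriv(h,c), deriv(c,i)
round 2: derive deriv(i,c) via R1 from deriv(i,a), deriv(a,c)
round 2: derive deriv(i,h) via R1 from deriv(i,a), deriv(a,h)
round 3: derive deriv(e,a) via R1 from deriv(e,c), deriv(c,a)
round 3: derive deriv(e,e) via R1 from deriv(e,c), deriv(c,e)
round 3: derive deriv(e,i) via R1 from deriv(e,c), deriv(c,i)

yes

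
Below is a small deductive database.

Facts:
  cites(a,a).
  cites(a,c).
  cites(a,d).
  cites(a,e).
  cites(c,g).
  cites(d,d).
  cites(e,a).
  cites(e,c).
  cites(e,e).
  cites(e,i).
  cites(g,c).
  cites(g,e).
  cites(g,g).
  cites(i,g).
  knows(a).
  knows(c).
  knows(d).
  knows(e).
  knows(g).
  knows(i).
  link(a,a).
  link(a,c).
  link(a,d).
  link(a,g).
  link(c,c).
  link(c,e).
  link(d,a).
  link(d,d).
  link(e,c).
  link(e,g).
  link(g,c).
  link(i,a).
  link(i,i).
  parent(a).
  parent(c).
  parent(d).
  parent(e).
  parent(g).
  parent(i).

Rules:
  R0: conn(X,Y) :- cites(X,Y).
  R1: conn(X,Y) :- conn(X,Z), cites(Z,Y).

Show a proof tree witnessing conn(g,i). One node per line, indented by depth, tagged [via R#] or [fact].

round 1: derive conn(a,a) via R0 from cites(a,a)
round 1: derive conn(a,c) via R0 from cites(a,c)
round 1: derive conn(a,d) via R0 from cites(a,d)
round 1: derive conn(a,e) via R0 from cites(a,e)
round 1: derive conn(c,g) via R0 from cites(c,g)
round 1: derive conn(d,d) via R0 from cites(d,d)
round 1: derive conn(e,a) via R0 from cites(e,a)
round 1: derive conn(e,c) via R0 from cites(e,c)
round 1: derive conn(e,e) via R0 from cites(e,e)
round 1: derive conn(e,i) via R0 from cites(e,i)
round 1: derive conn(g,c) via R0 from cites(g,c)
round 1: derive conn(g,e) via R0 from cites(g,e)
round 1: derive conn(g,g) via R0 from cites(g,g)
round 1: derive conn(i,g) via R0 from cites(i,g)
round 2: derive conn(a,g) via R1 from conn(a,c), cites(c,g)
round 2: derive conn(a,i) via R1 from conn(a,e), cites(e,i)
round 2: derive conn(c,c) via R1 from conn(c,g), cites(g,c)
round 2: derive conn(c,e) via R1 from conn(c,g), cites(g,e)
round 2: derive conn(e,d) via R1 from conn(e,a), cites(a,d)
round 2: derive conn(e,g) via R1 from conn(e,c), cites(c,g)
round 2: derive conn(g,a) via R1 from conn(g,e), cites(e,a)
round 2: derive conn(g,i) via R1 from conn(g,e), cites(e,i)
round 2: derive conn(i,c) via R1 from conn(i,g), cites(g,c)
round 2: derive conn(i,e) via R1 from conn(i,g), cites(g,e)
round 3: derive conn(c,a) via R1 from conn(c,e), cites(e,a)
round 3: derive conn(c,i) via R1 from conn(c,e), cites(e,i)
round 3: derive conn(g,d) via R1 from conn(g,a), cites(a,d)
round 3: derive conn(i,a) via R1 from conn(i,e), cites(e,a)
round 3: derive conn(i,i) via R1 from conn(i,e), cites(e,i)
round 4: derive conn(c,d) via R1 from conn(c,a), cites(a,d)
round 4: derive conn(i,d) via R1 from conn(i,a), cites(a,d)

conn(g,i)  [via R1]
  conn(g,e)  [via R0]
    cites(g,e)  [fact]
  cites(e,i)  [fact]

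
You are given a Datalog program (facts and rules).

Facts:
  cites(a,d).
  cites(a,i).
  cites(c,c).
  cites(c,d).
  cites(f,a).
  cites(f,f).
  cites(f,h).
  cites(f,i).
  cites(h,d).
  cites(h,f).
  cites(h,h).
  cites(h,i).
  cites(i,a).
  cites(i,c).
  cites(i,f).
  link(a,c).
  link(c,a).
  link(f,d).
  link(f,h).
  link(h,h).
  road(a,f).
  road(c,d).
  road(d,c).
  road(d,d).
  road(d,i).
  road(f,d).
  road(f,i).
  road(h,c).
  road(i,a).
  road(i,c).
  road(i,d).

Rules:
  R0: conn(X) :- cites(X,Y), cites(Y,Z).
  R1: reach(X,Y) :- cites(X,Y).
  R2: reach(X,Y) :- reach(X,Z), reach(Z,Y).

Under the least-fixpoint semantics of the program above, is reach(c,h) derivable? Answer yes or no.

round 1: derive reach(a,d) via R1 from cites(a,d)
round 1: derive reach(a,i) via R1 from cites(a,i)
round 1: derive reach(c,c) via R1 from cites(c,c)
round 1: derive reach(c,d) via R1 from cites(c,d)
round 1: derive reach(f,a) via R1 from cites(f,a)
round 1: derive reach(f,f) via R1 from cites(f,f)
round 1: derive reach(f,h) via R1 from cites(f,h)
round 1: derive reach(f,i) via R1 from cites(f,i)
round 1: derive reach(h,d) via R1 from cites(h,d)
round 1: derive reach(h,f) via R1 from cites(h,f)
round 1: derive reach(h,h) via R1 from cites(h,h)
round 1: derive reach(h,i) via R1 from cites(h,i)
round 1: derive reach(i,a) via R1 from cites(i,a)
round 1: derive reach(i,c) via R1 from cites(i,c)
round 1: derive reach(i,f) via R1 from cites(i,f)
round 2: derive reach(a,a) via R2 from reach(a,i), reach(i,a)
round 2: derive reach(a,c) via R2 from reach(a,i), reach(i,c)
round 2: derive reach(a,f) via R2 from reach(a,i), reach(i,f)
round 2: derive reach(f,c) via R2 from reach(f,i), reach(i,c)
round 2: derive reach(f,d) via R2 from reach(f,a), reach(a,d)
round 2: derive reach(h,a) via R2 from reach(h,f), reach(f,a)
round 2: derive reach(h,c) via R2 from reach(h,i), reach(i,c)
round 2: derive reach(i,d) via R2 from reach(i,a), reach(a,d)
round 2: derive reach(i,h) via R2 from reach(i,f), reach(f,h)
round 2: derive reach(i,i) via R2 from reach(i,a), reach(a,i)
round 3: derive reach(a,h) via R2 from reach(a,f), reach(f,h)

no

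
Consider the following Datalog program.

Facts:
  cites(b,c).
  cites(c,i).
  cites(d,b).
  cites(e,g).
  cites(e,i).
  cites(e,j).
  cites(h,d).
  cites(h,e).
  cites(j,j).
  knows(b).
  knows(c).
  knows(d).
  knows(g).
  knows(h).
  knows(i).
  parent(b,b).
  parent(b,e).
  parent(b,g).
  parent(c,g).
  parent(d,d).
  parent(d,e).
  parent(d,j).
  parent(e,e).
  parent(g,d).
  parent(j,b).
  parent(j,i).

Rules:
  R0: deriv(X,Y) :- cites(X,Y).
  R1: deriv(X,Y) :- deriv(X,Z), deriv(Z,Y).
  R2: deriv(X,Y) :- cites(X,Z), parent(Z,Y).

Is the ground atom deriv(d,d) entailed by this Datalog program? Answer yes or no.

yes

round 1: derive deriv(b,c) via R0 from cites(b,c)
round 1: derive deriv(c,i) via R0 from cites(c,i)
round 1: derive deriv(d,b) via R0 from cites(d,b)
round 1: derive deriv(e,g) via R0 from cites(e,g)
round 1: derive deriv(e,i) via R0 from cites(e,i)
round 1: derive deriv(e,j) via R0 from cites(e,j)
round 1: derive deriv(h,d) via R0 from cites(h,d)
round 1: derive deriv(h,e) via R0 from cites(h,e)
round 1: derive deriv(j,j) via R0 from cites(j,j)
round 1: derive deriv(b,g) via R2 from cites(b,c), parent(c,g)
round 1: derive deriv(d,e) via R2 from cites(d,b), parent(b,e)
round 1: derive deriv(d,g) via R2 from cites(d,b), parent(b,g)
round 1: derive deriv(e,b) via R2 from cites(e,j), parent(j,b)
round 1: derive deriv(e,d) via R2 from cites(e,g), parent(g,d)
round 1: derive deriv(h,j) via R2 from cites(h,d), parent(d,j)
round 1: derive deriv(j,b) via R2 from cites(j,j), parent(j,b)
round 1: derive deriv(j,i) via R2 from cites(j,j), parent(j,i)
round 2: derive deriv(b,i) via R1 from deriv(b,c), deriv(c,i)
round 2: derive deriv(d,c) via R1 from deriv(d,b), deriv(b,c)
round 2: derive deriv(d,d) via R1 from deriv(d,e), deriv(e,d)
round 2: derive deriv(d,i) via R1 from deriv(d,e), deriv(e,i)
round 2: derive deriv(d,j) via R1 from deriv(d,e), deriv(e,j)
round 2: derive deriv(e,c) via R1 from deriv(e,b), deriv(b,c)
round 2: derive deriv(e,e) via R1 from deriv(e,d), deriv(d,e)
round 2: derive deriv(h,b) via R1 from deriv(h,d), deriv(d,b)
round 2: derive deriv(h,g) via R1 from deriv(h,d), deriv(d,g)
round 2: derive deriv(h,i) via R1 from deriv(h,e), deriv(e,i)
round 2: derive deriv(j,c) via R1 from deriv(j,b), deriv(b,c)
round 2: derive deriv(j,g) via R1 from deriv(j,b), deriv(b,g)
round 3: derive deriv(h,c) via R1 from deriv(h,b), deriv(b,c)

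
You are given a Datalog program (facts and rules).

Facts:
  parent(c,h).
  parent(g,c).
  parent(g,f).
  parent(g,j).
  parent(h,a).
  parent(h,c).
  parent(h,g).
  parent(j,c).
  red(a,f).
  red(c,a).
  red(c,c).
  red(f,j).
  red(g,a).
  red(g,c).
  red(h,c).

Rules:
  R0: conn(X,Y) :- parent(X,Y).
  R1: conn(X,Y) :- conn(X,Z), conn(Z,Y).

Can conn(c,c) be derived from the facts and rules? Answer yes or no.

yes

round 1: derive conn(c,h) via R0 from parent(c,h)
round 1: derive conn(g,c) via R0 from parent(g,c)
round 1: derive conn(g,f) via R0 from parent(g,f)
round 1: derive conn(g,j) via R0 from parent(g,j)
round 1: derive conn(h,a) via R0 from parent(h,a)
round 1: derive conn(h,c) via R0 from parent(h,c)
round 1: derive conn(h,g) via R0 from parent(h,g)
round 1: derive conn(j,c) via R0 from parent(j,c)
round 2: derive conn(c,a) via R1 from conn(c,h), conn(h,a)
round 2: derive conn(c,c) via R1 from conn(c,h), conn(h,c)
round 2: derive conn(c,g) via R1 from conn(c,h), conn(h,g)
round 2: derive conn(g,h) via R1 from conn(g,c), conn(c,h)
round 2: derive conn(h,f) via R1 from conn(h,g), conn(g,f)
round 2: derive conn(h,h) via R1 from conn(h,c), conn(c,h)
round 2: derive conn(h,j) via R1 from conn(h,g), conn(g,j)
round 2: derive conn(j,h) via R1 from conn(j,c), conn(c,h)
round 3: derive conn(c,f) via R1 from conn(c,g), conn(g,f)
round 3: derive conn(c,j) via R1 from conn(c,g), conn(g,j)
round 3: derive conn(g,a) via R1 from conn(g,c), conn(c,a)
round 3: derive conn(g,g) via R1 from conn(g,c), conn(c,g)
round 3: derive conn(j,a) via R1 from conn(j,c), conn(c,a)
round 3: derive conn(j,f) via R1 from conn(j,h), conn(h,f)
round 3: derive conn(j,g) via R1 from conn(j,c), conn(c,g)
round 3: derive conn(j,j) via R1 from conn(j,h), conn(h,j)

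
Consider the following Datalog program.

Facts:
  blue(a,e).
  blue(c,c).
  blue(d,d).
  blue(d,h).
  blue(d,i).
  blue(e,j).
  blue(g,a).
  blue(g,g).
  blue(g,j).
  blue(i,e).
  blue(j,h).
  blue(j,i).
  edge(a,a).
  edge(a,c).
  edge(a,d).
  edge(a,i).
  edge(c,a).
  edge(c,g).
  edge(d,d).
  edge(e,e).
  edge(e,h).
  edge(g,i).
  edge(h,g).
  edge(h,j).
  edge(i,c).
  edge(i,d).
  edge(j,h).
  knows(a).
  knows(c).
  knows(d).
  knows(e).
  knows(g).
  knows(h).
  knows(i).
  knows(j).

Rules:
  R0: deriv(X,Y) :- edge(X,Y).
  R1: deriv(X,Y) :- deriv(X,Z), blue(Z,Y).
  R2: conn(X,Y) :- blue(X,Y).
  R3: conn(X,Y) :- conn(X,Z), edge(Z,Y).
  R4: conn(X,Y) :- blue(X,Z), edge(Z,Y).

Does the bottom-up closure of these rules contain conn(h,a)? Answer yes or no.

round 1: derive conn(a,e) via R2 from blue(a,e)
round 1: derive conn(c,c) via R2 from blue(c,c)
round 1: derive conn(d,d) via R2 from blue(d,d)
round 1: derive conn(d,h) via R2 from blue(d,h)
round 1: derive conn(d,i) via R2 from blue(d,i)
round 1: derive conn(e,j) via R2 from blue(e,j)
round 1: derive conn(g,a) via R2 from blue(g,a)
round 1: derive conn(g,g) via R2 from blue(g,g)
round 1: derive conn(g,j) via R2 from blue(g,j)
round 1: derive conn(i,e) via R2 from blue(i,e)
round 1: derive conn(j,h) via R2 from blue(j,h)
round 1: derive conn(j,i) via R2 from blue(j,i)
round 1: derive conn(a,h) via R4 from blue(a,e), edge(e,h)
round 1: derive conn(c,a) via R4 from blue(c,c), edge(c,a)
round 1: derive conn(c,g) via R4 from blue(c,c), edge(c,g)
round 1: derive conn(d,c) via R4 from blue(d,i), edge(i,c)
round 1: derive conn(d,g) via R4 from blue(d,h), edge(h,g)
round 1: derive conn(d,j) via R4 from blue(d,h), edge(h,j)
round 1: derive conn(e,h) via R4 from blue(e,j), edge(j,h)
round 1: derive conn(g,c) via R4 from blue(g,a), edge(a,c)
round 1: derive conn(g,d) via R4 from blue(g,a), edge(a,d)
round 1: derive conn(g,h) via R4 from blue(g,j), edge(j,h)
round 1: derive conn(g,i) via R4 from blue(g,a), edge(a,i)
round 1: derive conn(i,h) via R4 from blue(i,e), edge(e,h)
round 1: derive conn(j,c) via R4 from blue(j,i), edge(i,c)
round 1: derive conn(j,d) via R4 from blue(j,i), edge(i,d)
round 1: derive conn(j,g) via R4 from blue(j,h), edge(h,g)
round 1: derive conn(j,j) via R4 from blue(j,h), edge(h,j)
round 2: derive conn(a,g) via R3 from conn(a,h), edge(h,g)
round 2: derive conn(a,j) via R3 from conn(a,h), edge(h,j)
round 2: derive conn(c,d) via R3 from conn(c,a), edge(a,d)
round 2: derive conn(c,i) via R3 from conn(c,a), edge(a,i)
round 2: derive conn(d,a) via R3 from conn(d,c), edge(c,a)
round 2: derive conn(e,g) via R3 from conn(e,h), edge(h,g)
round 2: derive conn(i,g) via R3 from conn(i,h), edge(h,g)
round 2: derive conn(i,j) via R3 from conn(i,h), edge(h,j)
round 2: derive conn(j,a) via R3 from conn(j,c), edge(c,a)
round 3: derive conn(a,i) via R3 from conn(a,g), edge(g,i)
round 3: derive conn(e,i) via R3 from conn(e,g), edge(g,i)
round 3: derive conn(i,i) via R3 from conn(i,g), edge(g,i)
round 4: derive conn(a,c) via R3 from conn(a,i), edge(i,c)
round 4: derive conn(a,d) via R3 from conn(a,i), edge(i,d)
round 4: derive conn(e,c) via R3 from conn(e,i), edge(i,c)
round 4: derive conn(e,d) via R3 from conn(e,i), edge(i,d)
round 4: derive conn(i,c) via R3 from conn(i,i), edge(i,c)
round 4: derive conn(i,d) via R3 from conn(i,i), edge(i,d)
round 5: derive conn(a,a) via R3 from conn(a,c), edge(c,a)
round 5: derive conn(e,a) via R3 from conn(e,c), edge(c,a)
round 5: derive conn(i,a) via R3 from conn(i,c), edge(c,a)

no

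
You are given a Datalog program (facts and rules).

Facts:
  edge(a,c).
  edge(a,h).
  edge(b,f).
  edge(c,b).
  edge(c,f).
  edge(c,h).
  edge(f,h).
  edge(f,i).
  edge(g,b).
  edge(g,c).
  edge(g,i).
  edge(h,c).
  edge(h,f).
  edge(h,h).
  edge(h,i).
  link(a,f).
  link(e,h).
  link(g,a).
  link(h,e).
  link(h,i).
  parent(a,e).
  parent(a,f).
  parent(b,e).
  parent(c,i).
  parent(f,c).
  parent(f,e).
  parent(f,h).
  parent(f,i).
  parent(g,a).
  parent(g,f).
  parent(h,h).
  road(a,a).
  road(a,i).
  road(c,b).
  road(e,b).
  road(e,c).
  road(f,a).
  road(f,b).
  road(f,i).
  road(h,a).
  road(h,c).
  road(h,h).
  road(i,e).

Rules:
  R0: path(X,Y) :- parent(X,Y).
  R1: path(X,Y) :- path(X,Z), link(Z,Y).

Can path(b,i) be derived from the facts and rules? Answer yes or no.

round 1: derive path(a,e) via R0 from parent(a,e)
round 1: derive path(a,f) via R0 from parent(a,f)
round 1: derive path(b,e) via R0 from parent(b,e)
round 1: derive path(c,i) via R0 from parent(c,i)
round 1: derive path(f,c) via R0 from parent(f,c)
round 1: derive path(f,e) via R0 from parent(f,e)
round 1: derive path(f,h) via R0 from parent(f,h)
round 1: derive path(f,i) via R0 from parent(f,i)
round 1: derive path(g,a) via R0 from parent(g,a)
round 1: derive path(g,f) via R0 from parent(g,f)
round 1: derive path(h,h) via R0 from parent(h,h)
round 2: derive path(a,h) via R1 from path(a,e), link(e,h)
round 2: derive path(b,h) via R1 from path(b,e), link(e,h)
round 2: derive path(h,e) via R1 from path(h,h), link(h,e)
round 2: derive path(h,i) via R1 from path(h,h), link(h,i)
round 3: derive path(a,i) via R1 from path(a,h), link(h,i)
round 3: derive path(b,i) via R1 from path(b,h), link(h,i)

yes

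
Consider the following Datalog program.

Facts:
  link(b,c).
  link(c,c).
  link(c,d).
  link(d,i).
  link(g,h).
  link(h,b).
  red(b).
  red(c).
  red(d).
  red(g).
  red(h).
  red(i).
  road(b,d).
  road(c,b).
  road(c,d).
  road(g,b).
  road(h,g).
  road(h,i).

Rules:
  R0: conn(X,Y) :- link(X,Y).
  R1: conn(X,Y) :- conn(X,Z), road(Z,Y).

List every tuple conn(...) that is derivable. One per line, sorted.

round 1: derive conn(b,c) via R0 from link(b,c)
round 1: derive conn(c,c) via R0 from link(c,c)
round 1: derive conn(c,d) via R0 from link(c,d)
round 1: derive conn(d,i) via R0 from link(d,i)
round 1: derive conn(g,h) via R0 from link(g,h)
round 1: derive conn(h,b) via R0 from link(h,b)
round 2: derive conn(b,b) via R1 from conn(b,c), road(c,b)
round 2: derive conn(b,d) via R1 from conn(b,c), road(c,d)
round 2: derive conn(c,b) via R1 from conn(c,c), road(c,b)
round 2: derive conn(g,g) via R1 from conn(g,h), road(h,g)
round 2: derive conn(g,i) via R1 from conn(g,h), road(h,i)
round 2: derive conn(h,d) via R1 from conn(h,b), road(b,d)
round 3: derive conn(g,b) via R1 from conn(g,g), road(g,b)
round 4: derive conn(g,d) via R1 from conn(g,b), road(b,d)

conn(b,b)
conn(b,c)
conn(b,d)
conn(c,b)
conn(c,c)
conn(c,d)
conn(d,i)
conn(g,b)
conn(g,d)
conn(g,g)
conn(g,h)
conn(g,i)
conn(h,b)
conn(h,d)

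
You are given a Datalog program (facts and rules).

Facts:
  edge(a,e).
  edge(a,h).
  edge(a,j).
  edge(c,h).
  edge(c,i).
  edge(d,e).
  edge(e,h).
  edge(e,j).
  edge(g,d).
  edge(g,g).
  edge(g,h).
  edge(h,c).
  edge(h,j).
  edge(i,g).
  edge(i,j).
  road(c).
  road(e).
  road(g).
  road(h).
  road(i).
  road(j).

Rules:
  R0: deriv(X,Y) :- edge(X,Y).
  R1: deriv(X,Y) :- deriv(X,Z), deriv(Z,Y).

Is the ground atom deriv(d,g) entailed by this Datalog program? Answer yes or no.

yes

round 1: derive deriv(a,e) via R0 from edge(a,e)
round 1: derive deriv(a,h) via R0 from edge(a,h)
round 1: derive deriv(a,j) via R0 from edge(a,j)
round 1: derive deriv(c,h) via R0 from edge(c,h)
round 1: derive deriv(c,i) via R0 from edge(c,i)
round 1: derive deriv(d,e) via R0 from edge(d,e)
round 1: derive deriv(e,h) via R0 from edge(e,h)
round 1: derive deriv(e,j) via R0 from edge(e,j)
round 1: derive deriv(g,d) via R0 from edge(g,d)
round 1: derive deriv(g,g) via R0 from edge(g,g)
round 1: derive deriv(g,h) via R0 from edge(g,h)
round 1: derive deriv(h,c) via R0 from edge(h,c)
round 1: derive deriv(h,j) via R0 from edge(h,j)
round 1: derive deriv(i,g) via R0 from edge(i,g)
round 1: derive deriv(i,j) via R0 from edge(i,j)
round 2: derive deriv(a,c) via R1 from deriv(a,h), deriv(h,c)
round 2: derive deriv(c,c) via R1 from deriv(c,h), deriv(h,c)
round 2: derive deriv(c,g) via R1 from deriv(c,i), deriv(i,g)
round 2: derive deriv(c,j) via R1 from deriv(c,h), deriv(h,j)
round 2: derive deriv(d,h) via R1 from deriv(d,e), deriv(e,h)
round 2: derive deriv(d,j) via R1 from deriv(d,e), deriv(e,j)
round 2: derive deriv(e,c) via R1 from deriv(e,h), deriv(h,c)
round 2: derive deriv(g,c) via R1 from deriv(g,h), deriv(h,c)
round 2: derive deriv(g,e) via R1 from deriv(g,d), deriv(d,e)
round 2: derive deriv(g,j) via R1 from deriv(g,h), deriv(h,j)
round 2: derive deriv(h,h) via R1 from deriv(h,c), deriv(c,h)
round 2: derive deriv(h,i) via R1 from deriv(h,c), deriv(c,i)
round 2: derive deriv(i,d) via R1 from deriv(i,g), deriv(g,d)
round 2: derive deriv(i,h) via R1 from deriv(i,g), deriv(g,h)
round 3: derive deriv(a,g) via R1 from deriv(a,c), deriv(c,g)
round 3: derive deriv(a,i) via R1 from deriv(a,c), deriv(c,i)
round 3: derive deriv(c,d) via R1 from deriv(c,g), deriv(g,d)
round 3: derive deriv(c,e) via R1 from deriv(c,g), deriv(g,e)
round 3: derive deriv(d,c) via R1 from deriv(d,e), deriv(e,c)
round 3: derive deriv(d,i) via R1 from deriv(d,h), deriv(h,i)
round 3: derive deriv(e,g) via R1 from deriv(e,c), deriv(c,g)
round 3: derive deriv(e,i) via R1 from deriv(e,c), deriv(c,i)
round 3: derive deriv(g,i) via R1 from deriv(g,c), deriv(c,i)
round 3: derive deriv(h,d) via R1 from deriv(h,i), deriv(i,d)
round 3: derive deriv(h,g) via R1 from deriv(h,c), deriv(c,g)
round 3: derive deriv(i,c) via R1 from deriv(i,g), deriv(g,c)
round 3: derive deriv(i,e) via R1 from deriv(i,d), deriv(d,e)
round 3: derive deriv(i,i) via R1 from deriv(i,h), deriv(h,i)
round 4: derive deriv(a,d) via R1 from deriv(a,c), deriv(c,d)
round 4: derive deriv(d,d) via R1 from deriv(d,c), deriv(c,d)
round 4: derive deriv(d,g) via R1 from deriv(d,c), deriv(c,g)
round 4: derive deriv(e,d) via R1 from deriv(e,c), deriv(c,d)
round 4: derive deriv(e,e) via R1 from deriv(e,c), deriv(c,e)
round 4: derive deriv(h,e) via R1 from deriv(h,c), deriv(c,e)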